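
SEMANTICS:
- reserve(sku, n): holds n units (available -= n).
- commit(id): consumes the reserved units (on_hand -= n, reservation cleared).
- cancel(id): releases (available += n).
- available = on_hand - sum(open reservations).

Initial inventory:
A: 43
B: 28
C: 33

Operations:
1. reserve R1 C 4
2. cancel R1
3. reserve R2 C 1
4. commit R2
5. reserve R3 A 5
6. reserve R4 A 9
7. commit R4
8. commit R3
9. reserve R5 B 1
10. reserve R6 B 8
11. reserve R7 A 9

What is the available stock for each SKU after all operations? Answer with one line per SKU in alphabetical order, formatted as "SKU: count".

Answer: A: 20
B: 19
C: 32

Derivation:
Step 1: reserve R1 C 4 -> on_hand[A=43 B=28 C=33] avail[A=43 B=28 C=29] open={R1}
Step 2: cancel R1 -> on_hand[A=43 B=28 C=33] avail[A=43 B=28 C=33] open={}
Step 3: reserve R2 C 1 -> on_hand[A=43 B=28 C=33] avail[A=43 B=28 C=32] open={R2}
Step 4: commit R2 -> on_hand[A=43 B=28 C=32] avail[A=43 B=28 C=32] open={}
Step 5: reserve R3 A 5 -> on_hand[A=43 B=28 C=32] avail[A=38 B=28 C=32] open={R3}
Step 6: reserve R4 A 9 -> on_hand[A=43 B=28 C=32] avail[A=29 B=28 C=32] open={R3,R4}
Step 7: commit R4 -> on_hand[A=34 B=28 C=32] avail[A=29 B=28 C=32] open={R3}
Step 8: commit R3 -> on_hand[A=29 B=28 C=32] avail[A=29 B=28 C=32] open={}
Step 9: reserve R5 B 1 -> on_hand[A=29 B=28 C=32] avail[A=29 B=27 C=32] open={R5}
Step 10: reserve R6 B 8 -> on_hand[A=29 B=28 C=32] avail[A=29 B=19 C=32] open={R5,R6}
Step 11: reserve R7 A 9 -> on_hand[A=29 B=28 C=32] avail[A=20 B=19 C=32] open={R5,R6,R7}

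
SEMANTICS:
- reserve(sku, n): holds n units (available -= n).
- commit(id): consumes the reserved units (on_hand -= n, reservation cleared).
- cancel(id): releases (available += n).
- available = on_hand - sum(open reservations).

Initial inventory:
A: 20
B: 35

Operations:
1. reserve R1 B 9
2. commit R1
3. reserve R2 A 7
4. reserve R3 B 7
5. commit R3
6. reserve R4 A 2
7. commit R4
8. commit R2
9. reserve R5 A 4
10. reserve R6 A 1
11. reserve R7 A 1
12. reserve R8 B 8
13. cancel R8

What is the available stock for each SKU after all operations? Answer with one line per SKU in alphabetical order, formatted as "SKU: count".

Answer: A: 5
B: 19

Derivation:
Step 1: reserve R1 B 9 -> on_hand[A=20 B=35] avail[A=20 B=26] open={R1}
Step 2: commit R1 -> on_hand[A=20 B=26] avail[A=20 B=26] open={}
Step 3: reserve R2 A 7 -> on_hand[A=20 B=26] avail[A=13 B=26] open={R2}
Step 4: reserve R3 B 7 -> on_hand[A=20 B=26] avail[A=13 B=19] open={R2,R3}
Step 5: commit R3 -> on_hand[A=20 B=19] avail[A=13 B=19] open={R2}
Step 6: reserve R4 A 2 -> on_hand[A=20 B=19] avail[A=11 B=19] open={R2,R4}
Step 7: commit R4 -> on_hand[A=18 B=19] avail[A=11 B=19] open={R2}
Step 8: commit R2 -> on_hand[A=11 B=19] avail[A=11 B=19] open={}
Step 9: reserve R5 A 4 -> on_hand[A=11 B=19] avail[A=7 B=19] open={R5}
Step 10: reserve R6 A 1 -> on_hand[A=11 B=19] avail[A=6 B=19] open={R5,R6}
Step 11: reserve R7 A 1 -> on_hand[A=11 B=19] avail[A=5 B=19] open={R5,R6,R7}
Step 12: reserve R8 B 8 -> on_hand[A=11 B=19] avail[A=5 B=11] open={R5,R6,R7,R8}
Step 13: cancel R8 -> on_hand[A=11 B=19] avail[A=5 B=19] open={R5,R6,R7}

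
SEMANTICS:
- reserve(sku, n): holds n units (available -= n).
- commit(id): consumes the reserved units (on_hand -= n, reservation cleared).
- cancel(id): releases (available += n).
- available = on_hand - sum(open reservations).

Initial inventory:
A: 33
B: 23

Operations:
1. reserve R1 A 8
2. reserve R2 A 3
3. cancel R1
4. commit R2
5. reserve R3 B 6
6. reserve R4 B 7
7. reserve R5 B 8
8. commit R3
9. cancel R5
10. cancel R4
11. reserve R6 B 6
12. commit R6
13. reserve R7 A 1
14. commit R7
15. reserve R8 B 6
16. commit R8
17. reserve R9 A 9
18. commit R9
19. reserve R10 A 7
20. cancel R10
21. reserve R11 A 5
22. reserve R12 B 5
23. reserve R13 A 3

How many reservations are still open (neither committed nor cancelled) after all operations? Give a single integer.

Step 1: reserve R1 A 8 -> on_hand[A=33 B=23] avail[A=25 B=23] open={R1}
Step 2: reserve R2 A 3 -> on_hand[A=33 B=23] avail[A=22 B=23] open={R1,R2}
Step 3: cancel R1 -> on_hand[A=33 B=23] avail[A=30 B=23] open={R2}
Step 4: commit R2 -> on_hand[A=30 B=23] avail[A=30 B=23] open={}
Step 5: reserve R3 B 6 -> on_hand[A=30 B=23] avail[A=30 B=17] open={R3}
Step 6: reserve R4 B 7 -> on_hand[A=30 B=23] avail[A=30 B=10] open={R3,R4}
Step 7: reserve R5 B 8 -> on_hand[A=30 B=23] avail[A=30 B=2] open={R3,R4,R5}
Step 8: commit R3 -> on_hand[A=30 B=17] avail[A=30 B=2] open={R4,R5}
Step 9: cancel R5 -> on_hand[A=30 B=17] avail[A=30 B=10] open={R4}
Step 10: cancel R4 -> on_hand[A=30 B=17] avail[A=30 B=17] open={}
Step 11: reserve R6 B 6 -> on_hand[A=30 B=17] avail[A=30 B=11] open={R6}
Step 12: commit R6 -> on_hand[A=30 B=11] avail[A=30 B=11] open={}
Step 13: reserve R7 A 1 -> on_hand[A=30 B=11] avail[A=29 B=11] open={R7}
Step 14: commit R7 -> on_hand[A=29 B=11] avail[A=29 B=11] open={}
Step 15: reserve R8 B 6 -> on_hand[A=29 B=11] avail[A=29 B=5] open={R8}
Step 16: commit R8 -> on_hand[A=29 B=5] avail[A=29 B=5] open={}
Step 17: reserve R9 A 9 -> on_hand[A=29 B=5] avail[A=20 B=5] open={R9}
Step 18: commit R9 -> on_hand[A=20 B=5] avail[A=20 B=5] open={}
Step 19: reserve R10 A 7 -> on_hand[A=20 B=5] avail[A=13 B=5] open={R10}
Step 20: cancel R10 -> on_hand[A=20 B=5] avail[A=20 B=5] open={}
Step 21: reserve R11 A 5 -> on_hand[A=20 B=5] avail[A=15 B=5] open={R11}
Step 22: reserve R12 B 5 -> on_hand[A=20 B=5] avail[A=15 B=0] open={R11,R12}
Step 23: reserve R13 A 3 -> on_hand[A=20 B=5] avail[A=12 B=0] open={R11,R12,R13}
Open reservations: ['R11', 'R12', 'R13'] -> 3

Answer: 3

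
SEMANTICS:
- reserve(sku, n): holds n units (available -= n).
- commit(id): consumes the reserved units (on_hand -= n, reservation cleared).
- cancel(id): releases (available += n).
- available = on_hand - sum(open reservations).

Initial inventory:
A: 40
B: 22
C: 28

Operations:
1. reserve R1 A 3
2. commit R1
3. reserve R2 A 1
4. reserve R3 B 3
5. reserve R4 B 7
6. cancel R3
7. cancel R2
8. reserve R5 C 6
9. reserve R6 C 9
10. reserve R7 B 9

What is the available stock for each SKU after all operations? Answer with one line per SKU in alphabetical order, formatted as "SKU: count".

Step 1: reserve R1 A 3 -> on_hand[A=40 B=22 C=28] avail[A=37 B=22 C=28] open={R1}
Step 2: commit R1 -> on_hand[A=37 B=22 C=28] avail[A=37 B=22 C=28] open={}
Step 3: reserve R2 A 1 -> on_hand[A=37 B=22 C=28] avail[A=36 B=22 C=28] open={R2}
Step 4: reserve R3 B 3 -> on_hand[A=37 B=22 C=28] avail[A=36 B=19 C=28] open={R2,R3}
Step 5: reserve R4 B 7 -> on_hand[A=37 B=22 C=28] avail[A=36 B=12 C=28] open={R2,R3,R4}
Step 6: cancel R3 -> on_hand[A=37 B=22 C=28] avail[A=36 B=15 C=28] open={R2,R4}
Step 7: cancel R2 -> on_hand[A=37 B=22 C=28] avail[A=37 B=15 C=28] open={R4}
Step 8: reserve R5 C 6 -> on_hand[A=37 B=22 C=28] avail[A=37 B=15 C=22] open={R4,R5}
Step 9: reserve R6 C 9 -> on_hand[A=37 B=22 C=28] avail[A=37 B=15 C=13] open={R4,R5,R6}
Step 10: reserve R7 B 9 -> on_hand[A=37 B=22 C=28] avail[A=37 B=6 C=13] open={R4,R5,R6,R7}

Answer: A: 37
B: 6
C: 13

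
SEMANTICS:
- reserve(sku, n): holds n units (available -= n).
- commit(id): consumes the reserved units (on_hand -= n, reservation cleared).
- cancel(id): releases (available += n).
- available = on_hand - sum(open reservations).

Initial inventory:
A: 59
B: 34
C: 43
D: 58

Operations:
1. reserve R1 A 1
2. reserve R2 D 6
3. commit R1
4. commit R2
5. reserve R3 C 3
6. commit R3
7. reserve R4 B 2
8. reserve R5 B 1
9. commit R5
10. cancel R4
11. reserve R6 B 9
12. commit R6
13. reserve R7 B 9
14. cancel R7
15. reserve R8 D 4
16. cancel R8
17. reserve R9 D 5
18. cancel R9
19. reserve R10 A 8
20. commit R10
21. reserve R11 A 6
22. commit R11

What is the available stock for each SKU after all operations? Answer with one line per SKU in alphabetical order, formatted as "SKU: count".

Step 1: reserve R1 A 1 -> on_hand[A=59 B=34 C=43 D=58] avail[A=58 B=34 C=43 D=58] open={R1}
Step 2: reserve R2 D 6 -> on_hand[A=59 B=34 C=43 D=58] avail[A=58 B=34 C=43 D=52] open={R1,R2}
Step 3: commit R1 -> on_hand[A=58 B=34 C=43 D=58] avail[A=58 B=34 C=43 D=52] open={R2}
Step 4: commit R2 -> on_hand[A=58 B=34 C=43 D=52] avail[A=58 B=34 C=43 D=52] open={}
Step 5: reserve R3 C 3 -> on_hand[A=58 B=34 C=43 D=52] avail[A=58 B=34 C=40 D=52] open={R3}
Step 6: commit R3 -> on_hand[A=58 B=34 C=40 D=52] avail[A=58 B=34 C=40 D=52] open={}
Step 7: reserve R4 B 2 -> on_hand[A=58 B=34 C=40 D=52] avail[A=58 B=32 C=40 D=52] open={R4}
Step 8: reserve R5 B 1 -> on_hand[A=58 B=34 C=40 D=52] avail[A=58 B=31 C=40 D=52] open={R4,R5}
Step 9: commit R5 -> on_hand[A=58 B=33 C=40 D=52] avail[A=58 B=31 C=40 D=52] open={R4}
Step 10: cancel R4 -> on_hand[A=58 B=33 C=40 D=52] avail[A=58 B=33 C=40 D=52] open={}
Step 11: reserve R6 B 9 -> on_hand[A=58 B=33 C=40 D=52] avail[A=58 B=24 C=40 D=52] open={R6}
Step 12: commit R6 -> on_hand[A=58 B=24 C=40 D=52] avail[A=58 B=24 C=40 D=52] open={}
Step 13: reserve R7 B 9 -> on_hand[A=58 B=24 C=40 D=52] avail[A=58 B=15 C=40 D=52] open={R7}
Step 14: cancel R7 -> on_hand[A=58 B=24 C=40 D=52] avail[A=58 B=24 C=40 D=52] open={}
Step 15: reserve R8 D 4 -> on_hand[A=58 B=24 C=40 D=52] avail[A=58 B=24 C=40 D=48] open={R8}
Step 16: cancel R8 -> on_hand[A=58 B=24 C=40 D=52] avail[A=58 B=24 C=40 D=52] open={}
Step 17: reserve R9 D 5 -> on_hand[A=58 B=24 C=40 D=52] avail[A=58 B=24 C=40 D=47] open={R9}
Step 18: cancel R9 -> on_hand[A=58 B=24 C=40 D=52] avail[A=58 B=24 C=40 D=52] open={}
Step 19: reserve R10 A 8 -> on_hand[A=58 B=24 C=40 D=52] avail[A=50 B=24 C=40 D=52] open={R10}
Step 20: commit R10 -> on_hand[A=50 B=24 C=40 D=52] avail[A=50 B=24 C=40 D=52] open={}
Step 21: reserve R11 A 6 -> on_hand[A=50 B=24 C=40 D=52] avail[A=44 B=24 C=40 D=52] open={R11}
Step 22: commit R11 -> on_hand[A=44 B=24 C=40 D=52] avail[A=44 B=24 C=40 D=52] open={}

Answer: A: 44
B: 24
C: 40
D: 52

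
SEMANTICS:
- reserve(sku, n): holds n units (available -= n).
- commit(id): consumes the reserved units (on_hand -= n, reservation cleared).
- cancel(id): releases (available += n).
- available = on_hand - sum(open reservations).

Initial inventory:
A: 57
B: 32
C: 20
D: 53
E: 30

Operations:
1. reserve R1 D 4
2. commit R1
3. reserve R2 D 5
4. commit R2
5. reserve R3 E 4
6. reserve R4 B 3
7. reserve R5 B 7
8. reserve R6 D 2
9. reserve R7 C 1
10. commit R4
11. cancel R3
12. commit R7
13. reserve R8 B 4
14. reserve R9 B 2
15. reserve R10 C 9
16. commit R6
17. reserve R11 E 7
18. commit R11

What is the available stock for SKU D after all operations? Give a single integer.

Step 1: reserve R1 D 4 -> on_hand[A=57 B=32 C=20 D=53 E=30] avail[A=57 B=32 C=20 D=49 E=30] open={R1}
Step 2: commit R1 -> on_hand[A=57 B=32 C=20 D=49 E=30] avail[A=57 B=32 C=20 D=49 E=30] open={}
Step 3: reserve R2 D 5 -> on_hand[A=57 B=32 C=20 D=49 E=30] avail[A=57 B=32 C=20 D=44 E=30] open={R2}
Step 4: commit R2 -> on_hand[A=57 B=32 C=20 D=44 E=30] avail[A=57 B=32 C=20 D=44 E=30] open={}
Step 5: reserve R3 E 4 -> on_hand[A=57 B=32 C=20 D=44 E=30] avail[A=57 B=32 C=20 D=44 E=26] open={R3}
Step 6: reserve R4 B 3 -> on_hand[A=57 B=32 C=20 D=44 E=30] avail[A=57 B=29 C=20 D=44 E=26] open={R3,R4}
Step 7: reserve R5 B 7 -> on_hand[A=57 B=32 C=20 D=44 E=30] avail[A=57 B=22 C=20 D=44 E=26] open={R3,R4,R5}
Step 8: reserve R6 D 2 -> on_hand[A=57 B=32 C=20 D=44 E=30] avail[A=57 B=22 C=20 D=42 E=26] open={R3,R4,R5,R6}
Step 9: reserve R7 C 1 -> on_hand[A=57 B=32 C=20 D=44 E=30] avail[A=57 B=22 C=19 D=42 E=26] open={R3,R4,R5,R6,R7}
Step 10: commit R4 -> on_hand[A=57 B=29 C=20 D=44 E=30] avail[A=57 B=22 C=19 D=42 E=26] open={R3,R5,R6,R7}
Step 11: cancel R3 -> on_hand[A=57 B=29 C=20 D=44 E=30] avail[A=57 B=22 C=19 D=42 E=30] open={R5,R6,R7}
Step 12: commit R7 -> on_hand[A=57 B=29 C=19 D=44 E=30] avail[A=57 B=22 C=19 D=42 E=30] open={R5,R6}
Step 13: reserve R8 B 4 -> on_hand[A=57 B=29 C=19 D=44 E=30] avail[A=57 B=18 C=19 D=42 E=30] open={R5,R6,R8}
Step 14: reserve R9 B 2 -> on_hand[A=57 B=29 C=19 D=44 E=30] avail[A=57 B=16 C=19 D=42 E=30] open={R5,R6,R8,R9}
Step 15: reserve R10 C 9 -> on_hand[A=57 B=29 C=19 D=44 E=30] avail[A=57 B=16 C=10 D=42 E=30] open={R10,R5,R6,R8,R9}
Step 16: commit R6 -> on_hand[A=57 B=29 C=19 D=42 E=30] avail[A=57 B=16 C=10 D=42 E=30] open={R10,R5,R8,R9}
Step 17: reserve R11 E 7 -> on_hand[A=57 B=29 C=19 D=42 E=30] avail[A=57 B=16 C=10 D=42 E=23] open={R10,R11,R5,R8,R9}
Step 18: commit R11 -> on_hand[A=57 B=29 C=19 D=42 E=23] avail[A=57 B=16 C=10 D=42 E=23] open={R10,R5,R8,R9}
Final available[D] = 42

Answer: 42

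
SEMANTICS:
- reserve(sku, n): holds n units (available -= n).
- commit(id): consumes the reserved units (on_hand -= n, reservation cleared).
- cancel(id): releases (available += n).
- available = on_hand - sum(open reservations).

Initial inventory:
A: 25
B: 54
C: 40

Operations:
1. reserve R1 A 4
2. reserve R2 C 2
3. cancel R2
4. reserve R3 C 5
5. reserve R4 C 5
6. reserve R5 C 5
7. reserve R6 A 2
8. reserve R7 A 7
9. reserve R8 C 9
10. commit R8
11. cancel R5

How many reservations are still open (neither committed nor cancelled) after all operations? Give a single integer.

Step 1: reserve R1 A 4 -> on_hand[A=25 B=54 C=40] avail[A=21 B=54 C=40] open={R1}
Step 2: reserve R2 C 2 -> on_hand[A=25 B=54 C=40] avail[A=21 B=54 C=38] open={R1,R2}
Step 3: cancel R2 -> on_hand[A=25 B=54 C=40] avail[A=21 B=54 C=40] open={R1}
Step 4: reserve R3 C 5 -> on_hand[A=25 B=54 C=40] avail[A=21 B=54 C=35] open={R1,R3}
Step 5: reserve R4 C 5 -> on_hand[A=25 B=54 C=40] avail[A=21 B=54 C=30] open={R1,R3,R4}
Step 6: reserve R5 C 5 -> on_hand[A=25 B=54 C=40] avail[A=21 B=54 C=25] open={R1,R3,R4,R5}
Step 7: reserve R6 A 2 -> on_hand[A=25 B=54 C=40] avail[A=19 B=54 C=25] open={R1,R3,R4,R5,R6}
Step 8: reserve R7 A 7 -> on_hand[A=25 B=54 C=40] avail[A=12 B=54 C=25] open={R1,R3,R4,R5,R6,R7}
Step 9: reserve R8 C 9 -> on_hand[A=25 B=54 C=40] avail[A=12 B=54 C=16] open={R1,R3,R4,R5,R6,R7,R8}
Step 10: commit R8 -> on_hand[A=25 B=54 C=31] avail[A=12 B=54 C=16] open={R1,R3,R4,R5,R6,R7}
Step 11: cancel R5 -> on_hand[A=25 B=54 C=31] avail[A=12 B=54 C=21] open={R1,R3,R4,R6,R7}
Open reservations: ['R1', 'R3', 'R4', 'R6', 'R7'] -> 5

Answer: 5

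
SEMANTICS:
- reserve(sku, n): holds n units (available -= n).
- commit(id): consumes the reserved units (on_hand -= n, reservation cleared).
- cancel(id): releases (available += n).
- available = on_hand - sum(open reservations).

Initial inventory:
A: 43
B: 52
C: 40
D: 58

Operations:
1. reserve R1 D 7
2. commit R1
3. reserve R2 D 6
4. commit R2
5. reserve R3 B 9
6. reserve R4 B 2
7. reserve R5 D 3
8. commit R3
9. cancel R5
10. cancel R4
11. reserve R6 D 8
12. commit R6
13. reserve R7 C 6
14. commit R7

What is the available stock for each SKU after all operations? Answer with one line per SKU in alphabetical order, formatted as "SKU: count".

Step 1: reserve R1 D 7 -> on_hand[A=43 B=52 C=40 D=58] avail[A=43 B=52 C=40 D=51] open={R1}
Step 2: commit R1 -> on_hand[A=43 B=52 C=40 D=51] avail[A=43 B=52 C=40 D=51] open={}
Step 3: reserve R2 D 6 -> on_hand[A=43 B=52 C=40 D=51] avail[A=43 B=52 C=40 D=45] open={R2}
Step 4: commit R2 -> on_hand[A=43 B=52 C=40 D=45] avail[A=43 B=52 C=40 D=45] open={}
Step 5: reserve R3 B 9 -> on_hand[A=43 B=52 C=40 D=45] avail[A=43 B=43 C=40 D=45] open={R3}
Step 6: reserve R4 B 2 -> on_hand[A=43 B=52 C=40 D=45] avail[A=43 B=41 C=40 D=45] open={R3,R4}
Step 7: reserve R5 D 3 -> on_hand[A=43 B=52 C=40 D=45] avail[A=43 B=41 C=40 D=42] open={R3,R4,R5}
Step 8: commit R3 -> on_hand[A=43 B=43 C=40 D=45] avail[A=43 B=41 C=40 D=42] open={R4,R5}
Step 9: cancel R5 -> on_hand[A=43 B=43 C=40 D=45] avail[A=43 B=41 C=40 D=45] open={R4}
Step 10: cancel R4 -> on_hand[A=43 B=43 C=40 D=45] avail[A=43 B=43 C=40 D=45] open={}
Step 11: reserve R6 D 8 -> on_hand[A=43 B=43 C=40 D=45] avail[A=43 B=43 C=40 D=37] open={R6}
Step 12: commit R6 -> on_hand[A=43 B=43 C=40 D=37] avail[A=43 B=43 C=40 D=37] open={}
Step 13: reserve R7 C 6 -> on_hand[A=43 B=43 C=40 D=37] avail[A=43 B=43 C=34 D=37] open={R7}
Step 14: commit R7 -> on_hand[A=43 B=43 C=34 D=37] avail[A=43 B=43 C=34 D=37] open={}

Answer: A: 43
B: 43
C: 34
D: 37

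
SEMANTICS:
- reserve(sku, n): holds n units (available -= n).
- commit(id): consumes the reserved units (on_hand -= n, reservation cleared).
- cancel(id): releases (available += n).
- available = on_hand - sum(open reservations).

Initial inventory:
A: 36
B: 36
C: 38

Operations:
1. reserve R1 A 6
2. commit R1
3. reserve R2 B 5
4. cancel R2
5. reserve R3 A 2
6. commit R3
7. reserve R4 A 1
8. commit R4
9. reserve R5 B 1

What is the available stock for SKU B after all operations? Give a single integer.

Answer: 35

Derivation:
Step 1: reserve R1 A 6 -> on_hand[A=36 B=36 C=38] avail[A=30 B=36 C=38] open={R1}
Step 2: commit R1 -> on_hand[A=30 B=36 C=38] avail[A=30 B=36 C=38] open={}
Step 3: reserve R2 B 5 -> on_hand[A=30 B=36 C=38] avail[A=30 B=31 C=38] open={R2}
Step 4: cancel R2 -> on_hand[A=30 B=36 C=38] avail[A=30 B=36 C=38] open={}
Step 5: reserve R3 A 2 -> on_hand[A=30 B=36 C=38] avail[A=28 B=36 C=38] open={R3}
Step 6: commit R3 -> on_hand[A=28 B=36 C=38] avail[A=28 B=36 C=38] open={}
Step 7: reserve R4 A 1 -> on_hand[A=28 B=36 C=38] avail[A=27 B=36 C=38] open={R4}
Step 8: commit R4 -> on_hand[A=27 B=36 C=38] avail[A=27 B=36 C=38] open={}
Step 9: reserve R5 B 1 -> on_hand[A=27 B=36 C=38] avail[A=27 B=35 C=38] open={R5}
Final available[B] = 35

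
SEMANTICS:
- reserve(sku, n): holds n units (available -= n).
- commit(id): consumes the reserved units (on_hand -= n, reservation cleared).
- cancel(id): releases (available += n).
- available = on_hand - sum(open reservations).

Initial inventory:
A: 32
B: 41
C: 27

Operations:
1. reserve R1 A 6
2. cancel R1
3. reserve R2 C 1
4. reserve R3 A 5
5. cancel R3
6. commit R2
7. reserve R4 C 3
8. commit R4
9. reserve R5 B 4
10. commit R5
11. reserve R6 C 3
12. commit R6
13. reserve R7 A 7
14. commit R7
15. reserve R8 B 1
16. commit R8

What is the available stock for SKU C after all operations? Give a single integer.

Step 1: reserve R1 A 6 -> on_hand[A=32 B=41 C=27] avail[A=26 B=41 C=27] open={R1}
Step 2: cancel R1 -> on_hand[A=32 B=41 C=27] avail[A=32 B=41 C=27] open={}
Step 3: reserve R2 C 1 -> on_hand[A=32 B=41 C=27] avail[A=32 B=41 C=26] open={R2}
Step 4: reserve R3 A 5 -> on_hand[A=32 B=41 C=27] avail[A=27 B=41 C=26] open={R2,R3}
Step 5: cancel R3 -> on_hand[A=32 B=41 C=27] avail[A=32 B=41 C=26] open={R2}
Step 6: commit R2 -> on_hand[A=32 B=41 C=26] avail[A=32 B=41 C=26] open={}
Step 7: reserve R4 C 3 -> on_hand[A=32 B=41 C=26] avail[A=32 B=41 C=23] open={R4}
Step 8: commit R4 -> on_hand[A=32 B=41 C=23] avail[A=32 B=41 C=23] open={}
Step 9: reserve R5 B 4 -> on_hand[A=32 B=41 C=23] avail[A=32 B=37 C=23] open={R5}
Step 10: commit R5 -> on_hand[A=32 B=37 C=23] avail[A=32 B=37 C=23] open={}
Step 11: reserve R6 C 3 -> on_hand[A=32 B=37 C=23] avail[A=32 B=37 C=20] open={R6}
Step 12: commit R6 -> on_hand[A=32 B=37 C=20] avail[A=32 B=37 C=20] open={}
Step 13: reserve R7 A 7 -> on_hand[A=32 B=37 C=20] avail[A=25 B=37 C=20] open={R7}
Step 14: commit R7 -> on_hand[A=25 B=37 C=20] avail[A=25 B=37 C=20] open={}
Step 15: reserve R8 B 1 -> on_hand[A=25 B=37 C=20] avail[A=25 B=36 C=20] open={R8}
Step 16: commit R8 -> on_hand[A=25 B=36 C=20] avail[A=25 B=36 C=20] open={}
Final available[C] = 20

Answer: 20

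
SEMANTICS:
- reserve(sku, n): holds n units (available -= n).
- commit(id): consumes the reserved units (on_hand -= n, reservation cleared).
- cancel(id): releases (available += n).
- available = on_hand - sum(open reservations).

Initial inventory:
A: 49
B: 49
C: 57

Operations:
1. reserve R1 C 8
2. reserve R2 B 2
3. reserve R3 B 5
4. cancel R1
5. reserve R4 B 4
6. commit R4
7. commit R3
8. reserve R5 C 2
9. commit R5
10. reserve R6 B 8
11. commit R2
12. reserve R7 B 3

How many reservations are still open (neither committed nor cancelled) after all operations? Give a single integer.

Answer: 2

Derivation:
Step 1: reserve R1 C 8 -> on_hand[A=49 B=49 C=57] avail[A=49 B=49 C=49] open={R1}
Step 2: reserve R2 B 2 -> on_hand[A=49 B=49 C=57] avail[A=49 B=47 C=49] open={R1,R2}
Step 3: reserve R3 B 5 -> on_hand[A=49 B=49 C=57] avail[A=49 B=42 C=49] open={R1,R2,R3}
Step 4: cancel R1 -> on_hand[A=49 B=49 C=57] avail[A=49 B=42 C=57] open={R2,R3}
Step 5: reserve R4 B 4 -> on_hand[A=49 B=49 C=57] avail[A=49 B=38 C=57] open={R2,R3,R4}
Step 6: commit R4 -> on_hand[A=49 B=45 C=57] avail[A=49 B=38 C=57] open={R2,R3}
Step 7: commit R3 -> on_hand[A=49 B=40 C=57] avail[A=49 B=38 C=57] open={R2}
Step 8: reserve R5 C 2 -> on_hand[A=49 B=40 C=57] avail[A=49 B=38 C=55] open={R2,R5}
Step 9: commit R5 -> on_hand[A=49 B=40 C=55] avail[A=49 B=38 C=55] open={R2}
Step 10: reserve R6 B 8 -> on_hand[A=49 B=40 C=55] avail[A=49 B=30 C=55] open={R2,R6}
Step 11: commit R2 -> on_hand[A=49 B=38 C=55] avail[A=49 B=30 C=55] open={R6}
Step 12: reserve R7 B 3 -> on_hand[A=49 B=38 C=55] avail[A=49 B=27 C=55] open={R6,R7}
Open reservations: ['R6', 'R7'] -> 2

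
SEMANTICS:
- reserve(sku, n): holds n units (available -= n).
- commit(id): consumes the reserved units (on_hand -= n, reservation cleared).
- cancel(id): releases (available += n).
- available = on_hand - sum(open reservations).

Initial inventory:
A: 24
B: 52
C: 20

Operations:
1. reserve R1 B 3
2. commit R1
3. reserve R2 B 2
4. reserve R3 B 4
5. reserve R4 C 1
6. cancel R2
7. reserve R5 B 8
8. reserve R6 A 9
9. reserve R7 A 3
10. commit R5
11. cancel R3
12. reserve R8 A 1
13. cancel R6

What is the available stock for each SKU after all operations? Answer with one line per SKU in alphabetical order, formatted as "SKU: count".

Step 1: reserve R1 B 3 -> on_hand[A=24 B=52 C=20] avail[A=24 B=49 C=20] open={R1}
Step 2: commit R1 -> on_hand[A=24 B=49 C=20] avail[A=24 B=49 C=20] open={}
Step 3: reserve R2 B 2 -> on_hand[A=24 B=49 C=20] avail[A=24 B=47 C=20] open={R2}
Step 4: reserve R3 B 4 -> on_hand[A=24 B=49 C=20] avail[A=24 B=43 C=20] open={R2,R3}
Step 5: reserve R4 C 1 -> on_hand[A=24 B=49 C=20] avail[A=24 B=43 C=19] open={R2,R3,R4}
Step 6: cancel R2 -> on_hand[A=24 B=49 C=20] avail[A=24 B=45 C=19] open={R3,R4}
Step 7: reserve R5 B 8 -> on_hand[A=24 B=49 C=20] avail[A=24 B=37 C=19] open={R3,R4,R5}
Step 8: reserve R6 A 9 -> on_hand[A=24 B=49 C=20] avail[A=15 B=37 C=19] open={R3,R4,R5,R6}
Step 9: reserve R7 A 3 -> on_hand[A=24 B=49 C=20] avail[A=12 B=37 C=19] open={R3,R4,R5,R6,R7}
Step 10: commit R5 -> on_hand[A=24 B=41 C=20] avail[A=12 B=37 C=19] open={R3,R4,R6,R7}
Step 11: cancel R3 -> on_hand[A=24 B=41 C=20] avail[A=12 B=41 C=19] open={R4,R6,R7}
Step 12: reserve R8 A 1 -> on_hand[A=24 B=41 C=20] avail[A=11 B=41 C=19] open={R4,R6,R7,R8}
Step 13: cancel R6 -> on_hand[A=24 B=41 C=20] avail[A=20 B=41 C=19] open={R4,R7,R8}

Answer: A: 20
B: 41
C: 19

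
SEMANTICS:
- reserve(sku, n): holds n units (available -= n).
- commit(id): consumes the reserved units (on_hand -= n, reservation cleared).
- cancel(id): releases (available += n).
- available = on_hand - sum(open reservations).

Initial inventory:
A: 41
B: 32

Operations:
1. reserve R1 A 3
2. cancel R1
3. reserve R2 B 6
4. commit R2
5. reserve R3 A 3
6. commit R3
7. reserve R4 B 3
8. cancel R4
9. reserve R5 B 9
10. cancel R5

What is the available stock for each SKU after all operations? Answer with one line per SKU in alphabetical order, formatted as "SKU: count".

Step 1: reserve R1 A 3 -> on_hand[A=41 B=32] avail[A=38 B=32] open={R1}
Step 2: cancel R1 -> on_hand[A=41 B=32] avail[A=41 B=32] open={}
Step 3: reserve R2 B 6 -> on_hand[A=41 B=32] avail[A=41 B=26] open={R2}
Step 4: commit R2 -> on_hand[A=41 B=26] avail[A=41 B=26] open={}
Step 5: reserve R3 A 3 -> on_hand[A=41 B=26] avail[A=38 B=26] open={R3}
Step 6: commit R3 -> on_hand[A=38 B=26] avail[A=38 B=26] open={}
Step 7: reserve R4 B 3 -> on_hand[A=38 B=26] avail[A=38 B=23] open={R4}
Step 8: cancel R4 -> on_hand[A=38 B=26] avail[A=38 B=26] open={}
Step 9: reserve R5 B 9 -> on_hand[A=38 B=26] avail[A=38 B=17] open={R5}
Step 10: cancel R5 -> on_hand[A=38 B=26] avail[A=38 B=26] open={}

Answer: A: 38
B: 26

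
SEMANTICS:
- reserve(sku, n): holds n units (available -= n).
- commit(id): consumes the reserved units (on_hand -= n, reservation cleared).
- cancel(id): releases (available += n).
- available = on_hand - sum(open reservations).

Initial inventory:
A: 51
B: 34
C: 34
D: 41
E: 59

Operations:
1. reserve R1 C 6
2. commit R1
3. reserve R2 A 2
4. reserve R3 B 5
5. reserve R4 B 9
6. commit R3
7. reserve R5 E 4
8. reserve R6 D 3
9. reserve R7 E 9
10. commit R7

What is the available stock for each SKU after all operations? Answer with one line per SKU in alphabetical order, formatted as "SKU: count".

Step 1: reserve R1 C 6 -> on_hand[A=51 B=34 C=34 D=41 E=59] avail[A=51 B=34 C=28 D=41 E=59] open={R1}
Step 2: commit R1 -> on_hand[A=51 B=34 C=28 D=41 E=59] avail[A=51 B=34 C=28 D=41 E=59] open={}
Step 3: reserve R2 A 2 -> on_hand[A=51 B=34 C=28 D=41 E=59] avail[A=49 B=34 C=28 D=41 E=59] open={R2}
Step 4: reserve R3 B 5 -> on_hand[A=51 B=34 C=28 D=41 E=59] avail[A=49 B=29 C=28 D=41 E=59] open={R2,R3}
Step 5: reserve R4 B 9 -> on_hand[A=51 B=34 C=28 D=41 E=59] avail[A=49 B=20 C=28 D=41 E=59] open={R2,R3,R4}
Step 6: commit R3 -> on_hand[A=51 B=29 C=28 D=41 E=59] avail[A=49 B=20 C=28 D=41 E=59] open={R2,R4}
Step 7: reserve R5 E 4 -> on_hand[A=51 B=29 C=28 D=41 E=59] avail[A=49 B=20 C=28 D=41 E=55] open={R2,R4,R5}
Step 8: reserve R6 D 3 -> on_hand[A=51 B=29 C=28 D=41 E=59] avail[A=49 B=20 C=28 D=38 E=55] open={R2,R4,R5,R6}
Step 9: reserve R7 E 9 -> on_hand[A=51 B=29 C=28 D=41 E=59] avail[A=49 B=20 C=28 D=38 E=46] open={R2,R4,R5,R6,R7}
Step 10: commit R7 -> on_hand[A=51 B=29 C=28 D=41 E=50] avail[A=49 B=20 C=28 D=38 E=46] open={R2,R4,R5,R6}

Answer: A: 49
B: 20
C: 28
D: 38
E: 46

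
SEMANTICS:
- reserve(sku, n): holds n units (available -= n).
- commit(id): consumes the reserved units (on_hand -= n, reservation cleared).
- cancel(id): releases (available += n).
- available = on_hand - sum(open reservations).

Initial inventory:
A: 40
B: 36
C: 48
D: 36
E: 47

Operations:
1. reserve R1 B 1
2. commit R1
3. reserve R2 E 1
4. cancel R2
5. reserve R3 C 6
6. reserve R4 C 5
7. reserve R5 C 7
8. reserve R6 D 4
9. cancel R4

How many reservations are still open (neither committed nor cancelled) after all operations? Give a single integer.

Answer: 3

Derivation:
Step 1: reserve R1 B 1 -> on_hand[A=40 B=36 C=48 D=36 E=47] avail[A=40 B=35 C=48 D=36 E=47] open={R1}
Step 2: commit R1 -> on_hand[A=40 B=35 C=48 D=36 E=47] avail[A=40 B=35 C=48 D=36 E=47] open={}
Step 3: reserve R2 E 1 -> on_hand[A=40 B=35 C=48 D=36 E=47] avail[A=40 B=35 C=48 D=36 E=46] open={R2}
Step 4: cancel R2 -> on_hand[A=40 B=35 C=48 D=36 E=47] avail[A=40 B=35 C=48 D=36 E=47] open={}
Step 5: reserve R3 C 6 -> on_hand[A=40 B=35 C=48 D=36 E=47] avail[A=40 B=35 C=42 D=36 E=47] open={R3}
Step 6: reserve R4 C 5 -> on_hand[A=40 B=35 C=48 D=36 E=47] avail[A=40 B=35 C=37 D=36 E=47] open={R3,R4}
Step 7: reserve R5 C 7 -> on_hand[A=40 B=35 C=48 D=36 E=47] avail[A=40 B=35 C=30 D=36 E=47] open={R3,R4,R5}
Step 8: reserve R6 D 4 -> on_hand[A=40 B=35 C=48 D=36 E=47] avail[A=40 B=35 C=30 D=32 E=47] open={R3,R4,R5,R6}
Step 9: cancel R4 -> on_hand[A=40 B=35 C=48 D=36 E=47] avail[A=40 B=35 C=35 D=32 E=47] open={R3,R5,R6}
Open reservations: ['R3', 'R5', 'R6'] -> 3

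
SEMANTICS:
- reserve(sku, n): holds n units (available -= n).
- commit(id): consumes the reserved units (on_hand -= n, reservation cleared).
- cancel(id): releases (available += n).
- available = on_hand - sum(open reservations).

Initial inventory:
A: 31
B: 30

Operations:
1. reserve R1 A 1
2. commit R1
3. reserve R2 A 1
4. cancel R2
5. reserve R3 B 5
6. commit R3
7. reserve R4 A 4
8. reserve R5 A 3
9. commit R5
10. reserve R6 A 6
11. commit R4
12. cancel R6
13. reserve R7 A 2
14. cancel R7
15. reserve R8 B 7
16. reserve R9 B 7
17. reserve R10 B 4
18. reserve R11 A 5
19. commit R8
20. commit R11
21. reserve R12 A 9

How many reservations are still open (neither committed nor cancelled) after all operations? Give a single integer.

Step 1: reserve R1 A 1 -> on_hand[A=31 B=30] avail[A=30 B=30] open={R1}
Step 2: commit R1 -> on_hand[A=30 B=30] avail[A=30 B=30] open={}
Step 3: reserve R2 A 1 -> on_hand[A=30 B=30] avail[A=29 B=30] open={R2}
Step 4: cancel R2 -> on_hand[A=30 B=30] avail[A=30 B=30] open={}
Step 5: reserve R3 B 5 -> on_hand[A=30 B=30] avail[A=30 B=25] open={R3}
Step 6: commit R3 -> on_hand[A=30 B=25] avail[A=30 B=25] open={}
Step 7: reserve R4 A 4 -> on_hand[A=30 B=25] avail[A=26 B=25] open={R4}
Step 8: reserve R5 A 3 -> on_hand[A=30 B=25] avail[A=23 B=25] open={R4,R5}
Step 9: commit R5 -> on_hand[A=27 B=25] avail[A=23 B=25] open={R4}
Step 10: reserve R6 A 6 -> on_hand[A=27 B=25] avail[A=17 B=25] open={R4,R6}
Step 11: commit R4 -> on_hand[A=23 B=25] avail[A=17 B=25] open={R6}
Step 12: cancel R6 -> on_hand[A=23 B=25] avail[A=23 B=25] open={}
Step 13: reserve R7 A 2 -> on_hand[A=23 B=25] avail[A=21 B=25] open={R7}
Step 14: cancel R7 -> on_hand[A=23 B=25] avail[A=23 B=25] open={}
Step 15: reserve R8 B 7 -> on_hand[A=23 B=25] avail[A=23 B=18] open={R8}
Step 16: reserve R9 B 7 -> on_hand[A=23 B=25] avail[A=23 B=11] open={R8,R9}
Step 17: reserve R10 B 4 -> on_hand[A=23 B=25] avail[A=23 B=7] open={R10,R8,R9}
Step 18: reserve R11 A 5 -> on_hand[A=23 B=25] avail[A=18 B=7] open={R10,R11,R8,R9}
Step 19: commit R8 -> on_hand[A=23 B=18] avail[A=18 B=7] open={R10,R11,R9}
Step 20: commit R11 -> on_hand[A=18 B=18] avail[A=18 B=7] open={R10,R9}
Step 21: reserve R12 A 9 -> on_hand[A=18 B=18] avail[A=9 B=7] open={R10,R12,R9}
Open reservations: ['R10', 'R12', 'R9'] -> 3

Answer: 3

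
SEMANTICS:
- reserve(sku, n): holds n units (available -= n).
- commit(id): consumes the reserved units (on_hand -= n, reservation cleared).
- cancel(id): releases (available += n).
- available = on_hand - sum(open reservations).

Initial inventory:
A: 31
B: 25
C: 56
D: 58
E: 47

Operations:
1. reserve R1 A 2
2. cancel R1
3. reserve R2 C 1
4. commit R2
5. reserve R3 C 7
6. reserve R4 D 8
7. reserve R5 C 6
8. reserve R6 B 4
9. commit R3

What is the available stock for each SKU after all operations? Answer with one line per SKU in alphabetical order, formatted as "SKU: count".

Step 1: reserve R1 A 2 -> on_hand[A=31 B=25 C=56 D=58 E=47] avail[A=29 B=25 C=56 D=58 E=47] open={R1}
Step 2: cancel R1 -> on_hand[A=31 B=25 C=56 D=58 E=47] avail[A=31 B=25 C=56 D=58 E=47] open={}
Step 3: reserve R2 C 1 -> on_hand[A=31 B=25 C=56 D=58 E=47] avail[A=31 B=25 C=55 D=58 E=47] open={R2}
Step 4: commit R2 -> on_hand[A=31 B=25 C=55 D=58 E=47] avail[A=31 B=25 C=55 D=58 E=47] open={}
Step 5: reserve R3 C 7 -> on_hand[A=31 B=25 C=55 D=58 E=47] avail[A=31 B=25 C=48 D=58 E=47] open={R3}
Step 6: reserve R4 D 8 -> on_hand[A=31 B=25 C=55 D=58 E=47] avail[A=31 B=25 C=48 D=50 E=47] open={R3,R4}
Step 7: reserve R5 C 6 -> on_hand[A=31 B=25 C=55 D=58 E=47] avail[A=31 B=25 C=42 D=50 E=47] open={R3,R4,R5}
Step 8: reserve R6 B 4 -> on_hand[A=31 B=25 C=55 D=58 E=47] avail[A=31 B=21 C=42 D=50 E=47] open={R3,R4,R5,R6}
Step 9: commit R3 -> on_hand[A=31 B=25 C=48 D=58 E=47] avail[A=31 B=21 C=42 D=50 E=47] open={R4,R5,R6}

Answer: A: 31
B: 21
C: 42
D: 50
E: 47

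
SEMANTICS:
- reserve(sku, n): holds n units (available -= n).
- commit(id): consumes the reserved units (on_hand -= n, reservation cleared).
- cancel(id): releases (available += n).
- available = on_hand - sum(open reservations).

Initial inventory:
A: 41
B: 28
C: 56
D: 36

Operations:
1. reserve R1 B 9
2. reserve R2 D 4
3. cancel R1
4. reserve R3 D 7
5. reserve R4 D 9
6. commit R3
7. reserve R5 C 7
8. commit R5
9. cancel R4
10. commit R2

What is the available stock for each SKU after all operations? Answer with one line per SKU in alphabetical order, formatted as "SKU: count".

Step 1: reserve R1 B 9 -> on_hand[A=41 B=28 C=56 D=36] avail[A=41 B=19 C=56 D=36] open={R1}
Step 2: reserve R2 D 4 -> on_hand[A=41 B=28 C=56 D=36] avail[A=41 B=19 C=56 D=32] open={R1,R2}
Step 3: cancel R1 -> on_hand[A=41 B=28 C=56 D=36] avail[A=41 B=28 C=56 D=32] open={R2}
Step 4: reserve R3 D 7 -> on_hand[A=41 B=28 C=56 D=36] avail[A=41 B=28 C=56 D=25] open={R2,R3}
Step 5: reserve R4 D 9 -> on_hand[A=41 B=28 C=56 D=36] avail[A=41 B=28 C=56 D=16] open={R2,R3,R4}
Step 6: commit R3 -> on_hand[A=41 B=28 C=56 D=29] avail[A=41 B=28 C=56 D=16] open={R2,R4}
Step 7: reserve R5 C 7 -> on_hand[A=41 B=28 C=56 D=29] avail[A=41 B=28 C=49 D=16] open={R2,R4,R5}
Step 8: commit R5 -> on_hand[A=41 B=28 C=49 D=29] avail[A=41 B=28 C=49 D=16] open={R2,R4}
Step 9: cancel R4 -> on_hand[A=41 B=28 C=49 D=29] avail[A=41 B=28 C=49 D=25] open={R2}
Step 10: commit R2 -> on_hand[A=41 B=28 C=49 D=25] avail[A=41 B=28 C=49 D=25] open={}

Answer: A: 41
B: 28
C: 49
D: 25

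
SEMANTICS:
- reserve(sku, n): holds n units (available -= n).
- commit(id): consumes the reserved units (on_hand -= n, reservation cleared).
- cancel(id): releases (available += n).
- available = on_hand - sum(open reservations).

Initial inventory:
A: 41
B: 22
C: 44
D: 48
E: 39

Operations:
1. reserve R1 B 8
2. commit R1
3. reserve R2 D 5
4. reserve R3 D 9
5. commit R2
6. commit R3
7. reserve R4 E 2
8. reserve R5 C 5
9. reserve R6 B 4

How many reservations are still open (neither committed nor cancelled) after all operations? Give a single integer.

Step 1: reserve R1 B 8 -> on_hand[A=41 B=22 C=44 D=48 E=39] avail[A=41 B=14 C=44 D=48 E=39] open={R1}
Step 2: commit R1 -> on_hand[A=41 B=14 C=44 D=48 E=39] avail[A=41 B=14 C=44 D=48 E=39] open={}
Step 3: reserve R2 D 5 -> on_hand[A=41 B=14 C=44 D=48 E=39] avail[A=41 B=14 C=44 D=43 E=39] open={R2}
Step 4: reserve R3 D 9 -> on_hand[A=41 B=14 C=44 D=48 E=39] avail[A=41 B=14 C=44 D=34 E=39] open={R2,R3}
Step 5: commit R2 -> on_hand[A=41 B=14 C=44 D=43 E=39] avail[A=41 B=14 C=44 D=34 E=39] open={R3}
Step 6: commit R3 -> on_hand[A=41 B=14 C=44 D=34 E=39] avail[A=41 B=14 C=44 D=34 E=39] open={}
Step 7: reserve R4 E 2 -> on_hand[A=41 B=14 C=44 D=34 E=39] avail[A=41 B=14 C=44 D=34 E=37] open={R4}
Step 8: reserve R5 C 5 -> on_hand[A=41 B=14 C=44 D=34 E=39] avail[A=41 B=14 C=39 D=34 E=37] open={R4,R5}
Step 9: reserve R6 B 4 -> on_hand[A=41 B=14 C=44 D=34 E=39] avail[A=41 B=10 C=39 D=34 E=37] open={R4,R5,R6}
Open reservations: ['R4', 'R5', 'R6'] -> 3

Answer: 3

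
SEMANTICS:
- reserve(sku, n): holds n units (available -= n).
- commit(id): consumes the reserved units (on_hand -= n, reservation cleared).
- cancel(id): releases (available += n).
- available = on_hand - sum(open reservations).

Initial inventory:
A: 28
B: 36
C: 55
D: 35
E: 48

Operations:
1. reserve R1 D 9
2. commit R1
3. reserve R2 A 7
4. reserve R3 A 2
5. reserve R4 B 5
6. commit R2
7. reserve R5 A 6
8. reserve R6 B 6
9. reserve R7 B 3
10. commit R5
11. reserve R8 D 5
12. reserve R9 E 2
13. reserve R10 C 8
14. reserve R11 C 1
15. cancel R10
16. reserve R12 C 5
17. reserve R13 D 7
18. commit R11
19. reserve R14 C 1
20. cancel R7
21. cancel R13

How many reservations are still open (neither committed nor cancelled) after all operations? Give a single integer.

Step 1: reserve R1 D 9 -> on_hand[A=28 B=36 C=55 D=35 E=48] avail[A=28 B=36 C=55 D=26 E=48] open={R1}
Step 2: commit R1 -> on_hand[A=28 B=36 C=55 D=26 E=48] avail[A=28 B=36 C=55 D=26 E=48] open={}
Step 3: reserve R2 A 7 -> on_hand[A=28 B=36 C=55 D=26 E=48] avail[A=21 B=36 C=55 D=26 E=48] open={R2}
Step 4: reserve R3 A 2 -> on_hand[A=28 B=36 C=55 D=26 E=48] avail[A=19 B=36 C=55 D=26 E=48] open={R2,R3}
Step 5: reserve R4 B 5 -> on_hand[A=28 B=36 C=55 D=26 E=48] avail[A=19 B=31 C=55 D=26 E=48] open={R2,R3,R4}
Step 6: commit R2 -> on_hand[A=21 B=36 C=55 D=26 E=48] avail[A=19 B=31 C=55 D=26 E=48] open={R3,R4}
Step 7: reserve R5 A 6 -> on_hand[A=21 B=36 C=55 D=26 E=48] avail[A=13 B=31 C=55 D=26 E=48] open={R3,R4,R5}
Step 8: reserve R6 B 6 -> on_hand[A=21 B=36 C=55 D=26 E=48] avail[A=13 B=25 C=55 D=26 E=48] open={R3,R4,R5,R6}
Step 9: reserve R7 B 3 -> on_hand[A=21 B=36 C=55 D=26 E=48] avail[A=13 B=22 C=55 D=26 E=48] open={R3,R4,R5,R6,R7}
Step 10: commit R5 -> on_hand[A=15 B=36 C=55 D=26 E=48] avail[A=13 B=22 C=55 D=26 E=48] open={R3,R4,R6,R7}
Step 11: reserve R8 D 5 -> on_hand[A=15 B=36 C=55 D=26 E=48] avail[A=13 B=22 C=55 D=21 E=48] open={R3,R4,R6,R7,R8}
Step 12: reserve R9 E 2 -> on_hand[A=15 B=36 C=55 D=26 E=48] avail[A=13 B=22 C=55 D=21 E=46] open={R3,R4,R6,R7,R8,R9}
Step 13: reserve R10 C 8 -> on_hand[A=15 B=36 C=55 D=26 E=48] avail[A=13 B=22 C=47 D=21 E=46] open={R10,R3,R4,R6,R7,R8,R9}
Step 14: reserve R11 C 1 -> on_hand[A=15 B=36 C=55 D=26 E=48] avail[A=13 B=22 C=46 D=21 E=46] open={R10,R11,R3,R4,R6,R7,R8,R9}
Step 15: cancel R10 -> on_hand[A=15 B=36 C=55 D=26 E=48] avail[A=13 B=22 C=54 D=21 E=46] open={R11,R3,R4,R6,R7,R8,R9}
Step 16: reserve R12 C 5 -> on_hand[A=15 B=36 C=55 D=26 E=48] avail[A=13 B=22 C=49 D=21 E=46] open={R11,R12,R3,R4,R6,R7,R8,R9}
Step 17: reserve R13 D 7 -> on_hand[A=15 B=36 C=55 D=26 E=48] avail[A=13 B=22 C=49 D=14 E=46] open={R11,R12,R13,R3,R4,R6,R7,R8,R9}
Step 18: commit R11 -> on_hand[A=15 B=36 C=54 D=26 E=48] avail[A=13 B=22 C=49 D=14 E=46] open={R12,R13,R3,R4,R6,R7,R8,R9}
Step 19: reserve R14 C 1 -> on_hand[A=15 B=36 C=54 D=26 E=48] avail[A=13 B=22 C=48 D=14 E=46] open={R12,R13,R14,R3,R4,R6,R7,R8,R9}
Step 20: cancel R7 -> on_hand[A=15 B=36 C=54 D=26 E=48] avail[A=13 B=25 C=48 D=14 E=46] open={R12,R13,R14,R3,R4,R6,R8,R9}
Step 21: cancel R13 -> on_hand[A=15 B=36 C=54 D=26 E=48] avail[A=13 B=25 C=48 D=21 E=46] open={R12,R14,R3,R4,R6,R8,R9}
Open reservations: ['R12', 'R14', 'R3', 'R4', 'R6', 'R8', 'R9'] -> 7

Answer: 7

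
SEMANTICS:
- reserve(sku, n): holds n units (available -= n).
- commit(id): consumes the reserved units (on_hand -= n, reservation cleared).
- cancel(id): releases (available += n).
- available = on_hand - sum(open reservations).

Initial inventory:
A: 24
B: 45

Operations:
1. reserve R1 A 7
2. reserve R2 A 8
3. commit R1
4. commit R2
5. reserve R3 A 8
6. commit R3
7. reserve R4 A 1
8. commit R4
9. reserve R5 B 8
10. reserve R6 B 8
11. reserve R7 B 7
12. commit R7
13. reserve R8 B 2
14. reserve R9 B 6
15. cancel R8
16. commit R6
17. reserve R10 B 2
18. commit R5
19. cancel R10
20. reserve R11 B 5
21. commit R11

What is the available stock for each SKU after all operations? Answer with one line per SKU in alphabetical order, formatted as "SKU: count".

Answer: A: 0
B: 11

Derivation:
Step 1: reserve R1 A 7 -> on_hand[A=24 B=45] avail[A=17 B=45] open={R1}
Step 2: reserve R2 A 8 -> on_hand[A=24 B=45] avail[A=9 B=45] open={R1,R2}
Step 3: commit R1 -> on_hand[A=17 B=45] avail[A=9 B=45] open={R2}
Step 4: commit R2 -> on_hand[A=9 B=45] avail[A=9 B=45] open={}
Step 5: reserve R3 A 8 -> on_hand[A=9 B=45] avail[A=1 B=45] open={R3}
Step 6: commit R3 -> on_hand[A=1 B=45] avail[A=1 B=45] open={}
Step 7: reserve R4 A 1 -> on_hand[A=1 B=45] avail[A=0 B=45] open={R4}
Step 8: commit R4 -> on_hand[A=0 B=45] avail[A=0 B=45] open={}
Step 9: reserve R5 B 8 -> on_hand[A=0 B=45] avail[A=0 B=37] open={R5}
Step 10: reserve R6 B 8 -> on_hand[A=0 B=45] avail[A=0 B=29] open={R5,R6}
Step 11: reserve R7 B 7 -> on_hand[A=0 B=45] avail[A=0 B=22] open={R5,R6,R7}
Step 12: commit R7 -> on_hand[A=0 B=38] avail[A=0 B=22] open={R5,R6}
Step 13: reserve R8 B 2 -> on_hand[A=0 B=38] avail[A=0 B=20] open={R5,R6,R8}
Step 14: reserve R9 B 6 -> on_hand[A=0 B=38] avail[A=0 B=14] open={R5,R6,R8,R9}
Step 15: cancel R8 -> on_hand[A=0 B=38] avail[A=0 B=16] open={R5,R6,R9}
Step 16: commit R6 -> on_hand[A=0 B=30] avail[A=0 B=16] open={R5,R9}
Step 17: reserve R10 B 2 -> on_hand[A=0 B=30] avail[A=0 B=14] open={R10,R5,R9}
Step 18: commit R5 -> on_hand[A=0 B=22] avail[A=0 B=14] open={R10,R9}
Step 19: cancel R10 -> on_hand[A=0 B=22] avail[A=0 B=16] open={R9}
Step 20: reserve R11 B 5 -> on_hand[A=0 B=22] avail[A=0 B=11] open={R11,R9}
Step 21: commit R11 -> on_hand[A=0 B=17] avail[A=0 B=11] open={R9}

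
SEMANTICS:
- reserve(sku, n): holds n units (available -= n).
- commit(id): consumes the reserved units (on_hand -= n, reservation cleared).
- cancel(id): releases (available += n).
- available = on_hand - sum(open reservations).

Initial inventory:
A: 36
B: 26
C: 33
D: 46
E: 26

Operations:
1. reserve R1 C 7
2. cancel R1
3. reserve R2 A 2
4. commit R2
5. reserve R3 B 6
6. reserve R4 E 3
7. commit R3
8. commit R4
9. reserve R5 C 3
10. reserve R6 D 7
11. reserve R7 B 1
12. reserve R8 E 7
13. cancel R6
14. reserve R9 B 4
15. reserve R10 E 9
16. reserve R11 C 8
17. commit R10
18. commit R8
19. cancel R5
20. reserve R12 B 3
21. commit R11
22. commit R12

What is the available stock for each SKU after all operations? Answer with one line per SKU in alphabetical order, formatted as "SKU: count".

Answer: A: 34
B: 12
C: 25
D: 46
E: 7

Derivation:
Step 1: reserve R1 C 7 -> on_hand[A=36 B=26 C=33 D=46 E=26] avail[A=36 B=26 C=26 D=46 E=26] open={R1}
Step 2: cancel R1 -> on_hand[A=36 B=26 C=33 D=46 E=26] avail[A=36 B=26 C=33 D=46 E=26] open={}
Step 3: reserve R2 A 2 -> on_hand[A=36 B=26 C=33 D=46 E=26] avail[A=34 B=26 C=33 D=46 E=26] open={R2}
Step 4: commit R2 -> on_hand[A=34 B=26 C=33 D=46 E=26] avail[A=34 B=26 C=33 D=46 E=26] open={}
Step 5: reserve R3 B 6 -> on_hand[A=34 B=26 C=33 D=46 E=26] avail[A=34 B=20 C=33 D=46 E=26] open={R3}
Step 6: reserve R4 E 3 -> on_hand[A=34 B=26 C=33 D=46 E=26] avail[A=34 B=20 C=33 D=46 E=23] open={R3,R4}
Step 7: commit R3 -> on_hand[A=34 B=20 C=33 D=46 E=26] avail[A=34 B=20 C=33 D=46 E=23] open={R4}
Step 8: commit R4 -> on_hand[A=34 B=20 C=33 D=46 E=23] avail[A=34 B=20 C=33 D=46 E=23] open={}
Step 9: reserve R5 C 3 -> on_hand[A=34 B=20 C=33 D=46 E=23] avail[A=34 B=20 C=30 D=46 E=23] open={R5}
Step 10: reserve R6 D 7 -> on_hand[A=34 B=20 C=33 D=46 E=23] avail[A=34 B=20 C=30 D=39 E=23] open={R5,R6}
Step 11: reserve R7 B 1 -> on_hand[A=34 B=20 C=33 D=46 E=23] avail[A=34 B=19 C=30 D=39 E=23] open={R5,R6,R7}
Step 12: reserve R8 E 7 -> on_hand[A=34 B=20 C=33 D=46 E=23] avail[A=34 B=19 C=30 D=39 E=16] open={R5,R6,R7,R8}
Step 13: cancel R6 -> on_hand[A=34 B=20 C=33 D=46 E=23] avail[A=34 B=19 C=30 D=46 E=16] open={R5,R7,R8}
Step 14: reserve R9 B 4 -> on_hand[A=34 B=20 C=33 D=46 E=23] avail[A=34 B=15 C=30 D=46 E=16] open={R5,R7,R8,R9}
Step 15: reserve R10 E 9 -> on_hand[A=34 B=20 C=33 D=46 E=23] avail[A=34 B=15 C=30 D=46 E=7] open={R10,R5,R7,R8,R9}
Step 16: reserve R11 C 8 -> on_hand[A=34 B=20 C=33 D=46 E=23] avail[A=34 B=15 C=22 D=46 E=7] open={R10,R11,R5,R7,R8,R9}
Step 17: commit R10 -> on_hand[A=34 B=20 C=33 D=46 E=14] avail[A=34 B=15 C=22 D=46 E=7] open={R11,R5,R7,R8,R9}
Step 18: commit R8 -> on_hand[A=34 B=20 C=33 D=46 E=7] avail[A=34 B=15 C=22 D=46 E=7] open={R11,R5,R7,R9}
Step 19: cancel R5 -> on_hand[A=34 B=20 C=33 D=46 E=7] avail[A=34 B=15 C=25 D=46 E=7] open={R11,R7,R9}
Step 20: reserve R12 B 3 -> on_hand[A=34 B=20 C=33 D=46 E=7] avail[A=34 B=12 C=25 D=46 E=7] open={R11,R12,R7,R9}
Step 21: commit R11 -> on_hand[A=34 B=20 C=25 D=46 E=7] avail[A=34 B=12 C=25 D=46 E=7] open={R12,R7,R9}
Step 22: commit R12 -> on_hand[A=34 B=17 C=25 D=46 E=7] avail[A=34 B=12 C=25 D=46 E=7] open={R7,R9}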